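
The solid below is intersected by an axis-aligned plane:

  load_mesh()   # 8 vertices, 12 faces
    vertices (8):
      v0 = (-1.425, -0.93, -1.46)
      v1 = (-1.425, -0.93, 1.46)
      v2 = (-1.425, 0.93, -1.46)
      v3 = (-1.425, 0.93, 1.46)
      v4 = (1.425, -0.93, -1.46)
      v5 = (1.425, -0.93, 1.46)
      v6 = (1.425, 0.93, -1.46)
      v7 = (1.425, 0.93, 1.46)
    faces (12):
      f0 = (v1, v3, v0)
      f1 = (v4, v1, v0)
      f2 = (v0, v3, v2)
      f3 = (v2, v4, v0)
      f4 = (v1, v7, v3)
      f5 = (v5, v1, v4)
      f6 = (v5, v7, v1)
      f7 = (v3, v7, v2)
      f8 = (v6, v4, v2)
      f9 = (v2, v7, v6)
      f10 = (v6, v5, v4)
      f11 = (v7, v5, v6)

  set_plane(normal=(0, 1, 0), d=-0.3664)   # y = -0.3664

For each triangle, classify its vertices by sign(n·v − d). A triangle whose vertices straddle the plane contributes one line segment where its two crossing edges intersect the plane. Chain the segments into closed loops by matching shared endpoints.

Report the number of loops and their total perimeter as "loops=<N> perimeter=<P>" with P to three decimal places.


Straddling triangles (8 of 12):
  (v1,v3,v0) [-+-] → (-1.425, -0.3664, 1.46)–(-1.425, -0.3664, -0.575209)  len=2.0352
  (v0,v3,v2) [-++] → (-1.425, -0.3664, -0.575209)–(-1.425, -0.3664, -1.46)  len=0.8848
  (v2,v4,v0) [+--] → (0.561419, -0.3664, -1.46)–(-1.425, -0.3664, -1.46)  len=1.9864
  (v1,v7,v3) [-++] → (-0.561419, -0.3664, 1.46)–(-1.425, -0.3664, 1.46)  len=0.8636
  (v5,v7,v1) [-+-] → (1.425, -0.3664, 1.46)–(-0.561419, -0.3664, 1.46)  len=1.9864
  (v6,v4,v2) [+-+] → (1.425, -0.3664, -1.46)–(0.561419, -0.3664, -1.46)  len=0.8636
  (v6,v5,v4) [+--] → (1.425, -0.3664, 0.575209)–(1.425, -0.3664, -1.46)  len=2.0352
  (v7,v5,v6) [+-+] → (1.425, -0.3664, 1.46)–(1.425, -0.3664, 0.575209)  len=0.8848

Chained into 1 loop(s):
  loop 1: 8 segments, perimeter = 11.5400
Total perimeter = 11.540

loops=1 perimeter=11.540


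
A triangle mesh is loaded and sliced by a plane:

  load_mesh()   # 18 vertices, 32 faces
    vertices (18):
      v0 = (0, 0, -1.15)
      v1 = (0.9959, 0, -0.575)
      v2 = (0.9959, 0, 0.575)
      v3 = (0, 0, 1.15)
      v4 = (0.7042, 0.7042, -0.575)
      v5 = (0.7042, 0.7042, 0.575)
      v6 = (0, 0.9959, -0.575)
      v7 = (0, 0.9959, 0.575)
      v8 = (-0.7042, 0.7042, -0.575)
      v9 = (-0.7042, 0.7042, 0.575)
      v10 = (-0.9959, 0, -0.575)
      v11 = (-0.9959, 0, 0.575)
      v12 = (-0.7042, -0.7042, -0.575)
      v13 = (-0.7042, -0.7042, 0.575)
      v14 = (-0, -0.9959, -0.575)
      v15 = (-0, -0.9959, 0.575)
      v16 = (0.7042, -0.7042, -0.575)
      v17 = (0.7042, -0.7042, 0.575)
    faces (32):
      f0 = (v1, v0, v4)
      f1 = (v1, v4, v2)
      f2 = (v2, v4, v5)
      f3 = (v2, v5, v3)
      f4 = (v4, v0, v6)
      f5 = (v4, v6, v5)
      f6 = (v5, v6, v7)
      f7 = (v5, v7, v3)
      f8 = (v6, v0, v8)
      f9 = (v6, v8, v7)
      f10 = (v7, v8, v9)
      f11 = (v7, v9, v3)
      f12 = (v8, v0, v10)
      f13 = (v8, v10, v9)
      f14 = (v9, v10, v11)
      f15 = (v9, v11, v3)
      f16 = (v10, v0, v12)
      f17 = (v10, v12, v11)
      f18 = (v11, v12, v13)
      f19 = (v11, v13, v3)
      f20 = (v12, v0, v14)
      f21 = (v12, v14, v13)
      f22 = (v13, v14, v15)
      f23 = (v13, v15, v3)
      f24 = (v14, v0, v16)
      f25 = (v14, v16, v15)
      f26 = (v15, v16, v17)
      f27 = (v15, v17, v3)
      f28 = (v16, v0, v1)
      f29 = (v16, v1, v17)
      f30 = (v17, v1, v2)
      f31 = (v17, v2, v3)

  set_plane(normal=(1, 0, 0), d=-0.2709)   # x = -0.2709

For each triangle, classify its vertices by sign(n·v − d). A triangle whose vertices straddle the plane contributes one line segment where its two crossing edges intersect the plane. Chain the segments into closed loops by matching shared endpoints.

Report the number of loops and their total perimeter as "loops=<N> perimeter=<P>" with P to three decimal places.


Straddling triangles (12 of 32):
  (v6,v0,v8) [++-] → (-0.2709, 0.2709, -0.928802)–(-0.2709, 0.883685, -0.575)  len=0.7076
  (v6,v8,v7) [+-+] → (-0.2709, 0.883685, -0.575)–(-0.2709, 0.883685, 0.132604)  len=0.7076
  (v7,v8,v9) [+--] → (-0.2709, 0.883685, 0.132604)–(-0.2709, 0.883685, 0.575)  len=0.4424
  (v7,v9,v3) [+-+] → (-0.2709, 0.883685, 0.575)–(-0.2709, 0.2709, 0.928802)  len=0.7076
  (v8,v0,v10) [-+-] → (-0.2709, 0.2709, -0.928802)–(-0.2709, 0, -0.993591)  len=0.2785
  (v9,v11,v3) [--+] → (-0.2709, 0, 0.993591)–(-0.2709, 0.2709, 0.928802)  len=0.2785
  (v10,v0,v12) [-+-] → (-0.2709, 0, -0.993591)–(-0.2709, -0.2709, -0.928802)  len=0.2785
  (v11,v13,v3) [--+] → (-0.2709, -0.2709, 0.928802)–(-0.2709, 0, 0.993591)  len=0.2785
  (v12,v0,v14) [-++] → (-0.2709, -0.2709, -0.928802)–(-0.2709, -0.883685, -0.575)  len=0.7076
  (v12,v14,v13) [-+-] → (-0.2709, -0.883685, -0.575)–(-0.2709, -0.883685, -0.132604)  len=0.4424
  (v13,v14,v15) [-++] → (-0.2709, -0.883685, -0.132604)–(-0.2709, -0.883685, 0.575)  len=0.7076
  (v13,v15,v3) [-++] → (-0.2709, -0.883685, 0.575)–(-0.2709, -0.2709, 0.928802)  len=0.7076

Chained into 1 loop(s):
  loop 1: 12 segments, perimeter = 6.2445
Total perimeter = 6.245

loops=1 perimeter=6.245


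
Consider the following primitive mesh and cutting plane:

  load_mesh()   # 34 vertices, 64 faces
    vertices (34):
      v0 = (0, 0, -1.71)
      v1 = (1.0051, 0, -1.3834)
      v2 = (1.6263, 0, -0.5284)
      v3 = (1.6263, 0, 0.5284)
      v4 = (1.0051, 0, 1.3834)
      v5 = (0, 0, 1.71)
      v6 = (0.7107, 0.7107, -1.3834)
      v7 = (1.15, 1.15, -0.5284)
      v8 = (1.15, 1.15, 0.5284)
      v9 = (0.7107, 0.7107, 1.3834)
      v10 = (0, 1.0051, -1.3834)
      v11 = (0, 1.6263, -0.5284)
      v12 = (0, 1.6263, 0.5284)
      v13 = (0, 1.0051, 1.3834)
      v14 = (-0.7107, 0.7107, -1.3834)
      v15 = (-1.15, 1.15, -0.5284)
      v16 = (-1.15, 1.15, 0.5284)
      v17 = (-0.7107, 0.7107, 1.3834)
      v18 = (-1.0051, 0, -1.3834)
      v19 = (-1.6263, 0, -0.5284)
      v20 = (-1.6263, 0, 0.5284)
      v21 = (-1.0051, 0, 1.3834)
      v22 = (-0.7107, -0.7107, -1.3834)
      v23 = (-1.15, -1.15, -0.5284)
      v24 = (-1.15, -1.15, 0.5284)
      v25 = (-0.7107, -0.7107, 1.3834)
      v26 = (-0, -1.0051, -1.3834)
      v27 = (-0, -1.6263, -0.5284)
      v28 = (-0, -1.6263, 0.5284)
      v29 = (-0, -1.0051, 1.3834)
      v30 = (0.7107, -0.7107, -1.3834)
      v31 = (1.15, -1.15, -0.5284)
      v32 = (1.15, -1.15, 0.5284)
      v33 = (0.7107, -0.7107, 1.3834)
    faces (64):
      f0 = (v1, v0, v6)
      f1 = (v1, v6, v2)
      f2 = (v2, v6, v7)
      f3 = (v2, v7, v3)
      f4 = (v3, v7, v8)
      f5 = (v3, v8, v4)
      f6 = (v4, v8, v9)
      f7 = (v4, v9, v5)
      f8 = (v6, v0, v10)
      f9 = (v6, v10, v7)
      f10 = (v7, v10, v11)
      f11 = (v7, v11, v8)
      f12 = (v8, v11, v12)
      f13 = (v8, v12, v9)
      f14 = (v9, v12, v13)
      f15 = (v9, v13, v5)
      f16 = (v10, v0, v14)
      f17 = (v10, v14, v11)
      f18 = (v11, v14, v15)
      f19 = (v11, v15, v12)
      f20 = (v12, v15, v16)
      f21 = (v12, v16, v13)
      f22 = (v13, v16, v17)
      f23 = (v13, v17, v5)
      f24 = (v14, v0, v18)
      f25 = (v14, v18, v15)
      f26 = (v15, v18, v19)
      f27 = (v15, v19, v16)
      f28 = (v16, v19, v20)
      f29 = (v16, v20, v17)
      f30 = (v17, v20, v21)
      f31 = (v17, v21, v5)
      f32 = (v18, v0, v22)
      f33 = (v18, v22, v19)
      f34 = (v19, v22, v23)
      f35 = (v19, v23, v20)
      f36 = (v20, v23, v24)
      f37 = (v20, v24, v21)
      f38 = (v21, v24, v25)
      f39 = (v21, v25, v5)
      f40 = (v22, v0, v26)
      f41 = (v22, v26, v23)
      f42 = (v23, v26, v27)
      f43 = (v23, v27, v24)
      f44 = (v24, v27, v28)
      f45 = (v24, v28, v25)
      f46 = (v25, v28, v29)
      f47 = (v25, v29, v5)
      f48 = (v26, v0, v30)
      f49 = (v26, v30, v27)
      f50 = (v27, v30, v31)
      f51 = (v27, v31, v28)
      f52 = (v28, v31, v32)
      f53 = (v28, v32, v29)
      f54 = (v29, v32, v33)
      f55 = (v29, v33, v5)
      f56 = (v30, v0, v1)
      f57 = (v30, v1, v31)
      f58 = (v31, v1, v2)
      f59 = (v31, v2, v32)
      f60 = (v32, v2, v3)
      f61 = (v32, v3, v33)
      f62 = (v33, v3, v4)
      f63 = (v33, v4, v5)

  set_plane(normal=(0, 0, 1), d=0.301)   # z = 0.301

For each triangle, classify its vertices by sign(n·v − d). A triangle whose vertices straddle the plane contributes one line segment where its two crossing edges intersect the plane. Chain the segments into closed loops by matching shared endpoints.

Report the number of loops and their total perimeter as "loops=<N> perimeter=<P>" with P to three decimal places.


loops=1 perimeter=9.958

Straddling triangles (16 of 64):
  (v2,v7,v3) [--+] → (1.52381, 0.247455, 0.301)–(1.6263, 0, 0.301)  len=0.2678
  (v3,v7,v8) [+-+] → (1.52381, 0.247455, 0.301)–(1.15, 1.15, 0.301)  len=0.9769
  (v7,v11,v8) [--+] → (0.902545, 1.25249, 0.301)–(1.15, 1.15, 0.301)  len=0.2678
  (v8,v11,v12) [+-+] → (0.902545, 1.25249, 0.301)–(0, 1.6263, 0.301)  len=0.9769
  (v11,v15,v12) [--+] → (-0.247455, 1.52381, 0.301)–(0, 1.6263, 0.301)  len=0.2678
  (v12,v15,v16) [+-+] → (-0.247455, 1.52381, 0.301)–(-1.15, 1.15, 0.301)  len=0.9769
  (v15,v19,v16) [--+] → (-1.25249, 0.902545, 0.301)–(-1.15, 1.15, 0.301)  len=0.2678
  (v16,v19,v20) [+-+] → (-1.25249, 0.902545, 0.301)–(-1.6263, 0, 0.301)  len=0.9769
  (v19,v23,v20) [--+] → (-1.52381, -0.247455, 0.301)–(-1.6263, 0, 0.301)  len=0.2678
  (v20,v23,v24) [+-+] → (-1.52381, -0.247455, 0.301)–(-1.15, -1.15, 0.301)  len=0.9769
  (v23,v27,v24) [--+] → (-0.902545, -1.25249, 0.301)–(-1.15, -1.15, 0.301)  len=0.2678
  (v24,v27,v28) [+-+] → (-0.902545, -1.25249, 0.301)–(0, -1.6263, 0.301)  len=0.9769
  (v27,v31,v28) [--+] → (0.247455, -1.52381, 0.301)–(0, -1.6263, 0.301)  len=0.2678
  (v28,v31,v32) [+-+] → (0.247455, -1.52381, 0.301)–(1.15, -1.15, 0.301)  len=0.9769
  (v31,v2,v32) [--+] → (1.25249, -0.902545, 0.301)–(1.15, -1.15, 0.301)  len=0.2678
  (v32,v2,v3) [+-+] → (1.25249, -0.902545, 0.301)–(1.6263, 0, 0.301)  len=0.9769

Chained into 1 loop(s):
  loop 1: 16 segments, perimeter = 9.9579
Total perimeter = 9.958


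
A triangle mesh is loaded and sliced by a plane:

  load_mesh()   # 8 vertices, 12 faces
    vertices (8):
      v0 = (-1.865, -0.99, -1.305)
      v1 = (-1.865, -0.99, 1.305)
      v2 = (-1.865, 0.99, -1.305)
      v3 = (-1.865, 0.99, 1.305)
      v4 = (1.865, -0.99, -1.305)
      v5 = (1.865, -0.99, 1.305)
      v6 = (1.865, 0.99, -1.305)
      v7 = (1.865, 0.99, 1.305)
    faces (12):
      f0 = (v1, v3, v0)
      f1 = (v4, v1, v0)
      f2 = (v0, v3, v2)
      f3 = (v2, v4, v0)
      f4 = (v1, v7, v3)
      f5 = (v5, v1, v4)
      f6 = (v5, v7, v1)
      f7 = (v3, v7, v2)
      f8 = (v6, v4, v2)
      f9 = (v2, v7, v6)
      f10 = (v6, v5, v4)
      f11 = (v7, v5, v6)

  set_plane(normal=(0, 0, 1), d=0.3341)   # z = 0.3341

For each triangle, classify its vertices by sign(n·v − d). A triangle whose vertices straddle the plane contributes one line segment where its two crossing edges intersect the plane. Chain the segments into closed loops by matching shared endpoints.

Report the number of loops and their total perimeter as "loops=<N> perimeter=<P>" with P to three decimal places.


Straddling triangles (8 of 12):
  (v1,v3,v0) [++-] → (-1.865, 0.253455, 0.3341)–(-1.865, -0.99, 0.3341)  len=1.2435
  (v4,v1,v0) [-+-] → (-0.477469, -0.99, 0.3341)–(-1.865, -0.99, 0.3341)  len=1.3875
  (v0,v3,v2) [-+-] → (-1.865, 0.253455, 0.3341)–(-1.865, 0.99, 0.3341)  len=0.7365
  (v5,v1,v4) [++-] → (-0.477469, -0.99, 0.3341)–(1.865, -0.99, 0.3341)  len=2.3425
  (v3,v7,v2) [++-] → (0.477469, 0.99, 0.3341)–(-1.865, 0.99, 0.3341)  len=2.3425
  (v2,v7,v6) [-+-] → (0.477469, 0.99, 0.3341)–(1.865, 0.99, 0.3341)  len=1.3875
  (v6,v5,v4) [-+-] → (1.865, -0.253455, 0.3341)–(1.865, -0.99, 0.3341)  len=0.7365
  (v7,v5,v6) [++-] → (1.865, -0.253455, 0.3341)–(1.865, 0.99, 0.3341)  len=1.2435

Chained into 1 loop(s):
  loop 1: 8 segments, perimeter = 11.4200
Total perimeter = 11.420

loops=1 perimeter=11.420


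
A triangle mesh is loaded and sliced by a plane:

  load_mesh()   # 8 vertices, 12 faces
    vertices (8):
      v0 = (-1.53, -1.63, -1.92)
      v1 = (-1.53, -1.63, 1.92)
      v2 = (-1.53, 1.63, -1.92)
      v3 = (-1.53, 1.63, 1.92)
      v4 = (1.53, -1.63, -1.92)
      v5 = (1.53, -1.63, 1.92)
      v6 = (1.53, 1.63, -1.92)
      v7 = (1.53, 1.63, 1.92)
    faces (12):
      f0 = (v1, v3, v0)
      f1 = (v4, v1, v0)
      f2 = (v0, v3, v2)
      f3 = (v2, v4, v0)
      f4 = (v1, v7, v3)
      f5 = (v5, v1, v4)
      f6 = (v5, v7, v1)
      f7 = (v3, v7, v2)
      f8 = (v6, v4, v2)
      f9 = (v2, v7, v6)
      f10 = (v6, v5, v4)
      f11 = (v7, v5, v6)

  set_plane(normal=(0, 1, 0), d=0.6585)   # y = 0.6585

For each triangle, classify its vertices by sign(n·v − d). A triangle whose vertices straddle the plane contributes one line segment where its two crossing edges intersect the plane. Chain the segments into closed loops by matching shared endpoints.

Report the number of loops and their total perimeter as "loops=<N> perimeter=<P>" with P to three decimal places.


loops=1 perimeter=13.800

Straddling triangles (8 of 12):
  (v1,v3,v0) [-+-] → (-1.53, 0.6585, 1.92)–(-1.53, 0.6585, 0.775656)  len=1.1443
  (v0,v3,v2) [-++] → (-1.53, 0.6585, 0.775656)–(-1.53, 0.6585, -1.92)  len=2.6957
  (v2,v4,v0) [+--] → (-0.618101, 0.6585, -1.92)–(-1.53, 0.6585, -1.92)  len=0.9119
  (v1,v7,v3) [-++] → (0.618101, 0.6585, 1.92)–(-1.53, 0.6585, 1.92)  len=2.1481
  (v5,v7,v1) [-+-] → (1.53, 0.6585, 1.92)–(0.618101, 0.6585, 1.92)  len=0.9119
  (v6,v4,v2) [+-+] → (1.53, 0.6585, -1.92)–(-0.618101, 0.6585, -1.92)  len=2.1481
  (v6,v5,v4) [+--] → (1.53, 0.6585, -0.775656)–(1.53, 0.6585, -1.92)  len=1.1443
  (v7,v5,v6) [+-+] → (1.53, 0.6585, 1.92)–(1.53, 0.6585, -0.775656)  len=2.6957

Chained into 1 loop(s):
  loop 1: 8 segments, perimeter = 13.8000
Total perimeter = 13.800


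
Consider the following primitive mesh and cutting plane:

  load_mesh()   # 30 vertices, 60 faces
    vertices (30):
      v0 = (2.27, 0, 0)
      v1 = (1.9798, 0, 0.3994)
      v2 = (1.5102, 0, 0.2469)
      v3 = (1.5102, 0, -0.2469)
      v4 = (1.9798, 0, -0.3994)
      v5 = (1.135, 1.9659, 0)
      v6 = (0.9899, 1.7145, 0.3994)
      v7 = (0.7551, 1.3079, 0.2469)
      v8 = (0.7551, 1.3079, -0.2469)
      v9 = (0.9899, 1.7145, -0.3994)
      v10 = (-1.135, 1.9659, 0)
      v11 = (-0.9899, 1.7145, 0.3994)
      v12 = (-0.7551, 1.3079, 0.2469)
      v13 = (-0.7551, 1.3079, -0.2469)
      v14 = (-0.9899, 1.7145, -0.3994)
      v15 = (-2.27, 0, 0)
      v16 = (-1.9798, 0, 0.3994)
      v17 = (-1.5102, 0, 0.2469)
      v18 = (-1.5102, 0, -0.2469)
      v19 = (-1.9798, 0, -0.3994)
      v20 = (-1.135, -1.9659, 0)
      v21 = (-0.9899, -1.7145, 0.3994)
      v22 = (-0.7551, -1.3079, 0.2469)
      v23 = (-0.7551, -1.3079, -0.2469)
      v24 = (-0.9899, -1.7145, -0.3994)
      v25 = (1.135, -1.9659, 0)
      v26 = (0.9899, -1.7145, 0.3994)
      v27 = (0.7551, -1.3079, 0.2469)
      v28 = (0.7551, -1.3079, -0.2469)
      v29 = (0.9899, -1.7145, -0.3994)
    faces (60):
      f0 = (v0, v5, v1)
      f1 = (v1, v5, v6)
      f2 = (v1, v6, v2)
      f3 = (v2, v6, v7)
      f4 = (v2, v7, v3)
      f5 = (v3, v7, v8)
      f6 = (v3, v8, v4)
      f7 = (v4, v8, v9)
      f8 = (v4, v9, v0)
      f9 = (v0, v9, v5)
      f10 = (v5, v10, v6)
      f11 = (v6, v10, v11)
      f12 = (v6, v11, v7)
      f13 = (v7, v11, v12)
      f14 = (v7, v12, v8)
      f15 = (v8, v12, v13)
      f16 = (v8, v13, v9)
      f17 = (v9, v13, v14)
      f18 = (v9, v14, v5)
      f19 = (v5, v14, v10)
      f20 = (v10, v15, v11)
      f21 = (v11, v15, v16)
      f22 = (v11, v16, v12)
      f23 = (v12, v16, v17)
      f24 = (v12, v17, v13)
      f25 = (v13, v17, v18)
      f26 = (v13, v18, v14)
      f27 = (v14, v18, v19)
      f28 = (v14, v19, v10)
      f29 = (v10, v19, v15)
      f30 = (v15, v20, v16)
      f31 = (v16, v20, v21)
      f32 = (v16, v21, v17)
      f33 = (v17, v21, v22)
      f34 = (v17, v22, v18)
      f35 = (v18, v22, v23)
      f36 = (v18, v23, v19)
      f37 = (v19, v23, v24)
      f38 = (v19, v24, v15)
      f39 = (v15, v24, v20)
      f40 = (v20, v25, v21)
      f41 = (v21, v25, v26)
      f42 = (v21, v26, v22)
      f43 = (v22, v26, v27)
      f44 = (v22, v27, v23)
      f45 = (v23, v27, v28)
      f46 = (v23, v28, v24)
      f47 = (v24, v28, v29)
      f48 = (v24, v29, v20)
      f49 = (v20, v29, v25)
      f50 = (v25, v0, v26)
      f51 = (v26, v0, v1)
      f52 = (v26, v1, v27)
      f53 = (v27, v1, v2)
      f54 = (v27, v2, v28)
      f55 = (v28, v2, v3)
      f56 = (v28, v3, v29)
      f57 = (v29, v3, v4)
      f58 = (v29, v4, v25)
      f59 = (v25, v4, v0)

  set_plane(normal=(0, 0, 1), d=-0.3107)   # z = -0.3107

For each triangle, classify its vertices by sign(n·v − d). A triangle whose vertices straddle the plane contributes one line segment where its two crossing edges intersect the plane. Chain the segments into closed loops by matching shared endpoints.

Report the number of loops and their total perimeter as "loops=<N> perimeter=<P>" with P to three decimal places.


loops=2 perimeter=22.505

Straddling triangles (24 of 60):
  (v3,v8,v4) [++-] → (1.26747, 0.760726, -0.3107)–(1.70666, 0, -0.3107)  len=0.8784
  (v4,v8,v9) [-+-] → (1.26747, 0.760726, -0.3107)–(0.853331, 1.47801, -0.3107)  len=0.8282
  (v4,v9,v0) [--+] → (1.27419, 1.33374, -0.3107)–(2.04425, 0, -0.3107)  len=1.5401
  (v0,v9,v5) [+-+] → (1.27419, 1.33374, -0.3107)–(1.02212, 1.77033, -0.3107)  len=0.5041
  (v8,v13,v9) [++-] → (-0.0250607, 1.47801, -0.3107)–(0.853331, 1.47801, -0.3107)  len=0.8784
  (v9,v13,v14) [-+-] → (-0.0250607, 1.47801, -0.3107)–(-0.853331, 1.47801, -0.3107)  len=0.8283
  (v9,v14,v5) [--+] → (-0.517996, 1.77033, -0.3107)–(1.02212, 1.77033, -0.3107)  len=1.5401
  (v5,v14,v10) [+-+] → (-0.517996, 1.77033, -0.3107)–(-1.02212, 1.77033, -0.3107)  len=0.5041
  (v13,v18,v14) [++-] → (-1.29253, 0.717279, -0.3107)–(-0.853331, 1.47801, -0.3107)  len=0.8784
  (v14,v18,v19) [-+-] → (-1.29253, 0.717279, -0.3107)–(-1.70666, 0, -0.3107)  len=0.8282
  (v14,v19,v10) [--+] → (-1.79218, 0.436593, -0.3107)–(-1.02212, 1.77033, -0.3107)  len=1.5401
  (v10,v19,v15) [+-+] → (-1.79218, 0.436593, -0.3107)–(-2.04425, 0, -0.3107)  len=0.5041
  (v18,v23,v19) [++-] → (-1.26747, -0.760726, -0.3107)–(-1.70666, 0, -0.3107)  len=0.8784
  (v19,v23,v24) [-+-] → (-1.26747, -0.760726, -0.3107)–(-0.853331, -1.47801, -0.3107)  len=0.8282
  (v19,v24,v15) [--+] → (-1.27419, -1.33374, -0.3107)–(-2.04425, 0, -0.3107)  len=1.5401
  (v15,v24,v20) [+-+] → (-1.27419, -1.33374, -0.3107)–(-1.02212, -1.77033, -0.3107)  len=0.5041
  (v23,v28,v24) [++-] → (0.0250607, -1.47801, -0.3107)–(-0.853331, -1.47801, -0.3107)  len=0.8784
  (v24,v28,v29) [-+-] → (0.0250607, -1.47801, -0.3107)–(0.853331, -1.47801, -0.3107)  len=0.8283
  (v24,v29,v20) [--+] → (0.517996, -1.77033, -0.3107)–(-1.02212, -1.77033, -0.3107)  len=1.5401
  (v20,v29,v25) [+-+] → (0.517996, -1.77033, -0.3107)–(1.02212, -1.77033, -0.3107)  len=0.5041
  (v28,v3,v29) [++-] → (1.29253, -0.717279, -0.3107)–(0.853331, -1.47801, -0.3107)  len=0.8784
  (v29,v3,v4) [-+-] → (1.29253, -0.717279, -0.3107)–(1.70666, 0, -0.3107)  len=0.8282
  (v29,v4,v25) [--+] → (1.79218, -0.436593, -0.3107)–(1.02212, -1.77033, -0.3107)  len=1.5401
  (v25,v4,v0) [+-+] → (1.79218, -0.436593, -0.3107)–(2.04425, 0, -0.3107)  len=0.5041

Chained into 2 loop(s):
  loop 1: 12 segments, perimeter = 10.2399
  loop 2: 12 segments, perimeter = 12.2654
Total perimeter = 22.505


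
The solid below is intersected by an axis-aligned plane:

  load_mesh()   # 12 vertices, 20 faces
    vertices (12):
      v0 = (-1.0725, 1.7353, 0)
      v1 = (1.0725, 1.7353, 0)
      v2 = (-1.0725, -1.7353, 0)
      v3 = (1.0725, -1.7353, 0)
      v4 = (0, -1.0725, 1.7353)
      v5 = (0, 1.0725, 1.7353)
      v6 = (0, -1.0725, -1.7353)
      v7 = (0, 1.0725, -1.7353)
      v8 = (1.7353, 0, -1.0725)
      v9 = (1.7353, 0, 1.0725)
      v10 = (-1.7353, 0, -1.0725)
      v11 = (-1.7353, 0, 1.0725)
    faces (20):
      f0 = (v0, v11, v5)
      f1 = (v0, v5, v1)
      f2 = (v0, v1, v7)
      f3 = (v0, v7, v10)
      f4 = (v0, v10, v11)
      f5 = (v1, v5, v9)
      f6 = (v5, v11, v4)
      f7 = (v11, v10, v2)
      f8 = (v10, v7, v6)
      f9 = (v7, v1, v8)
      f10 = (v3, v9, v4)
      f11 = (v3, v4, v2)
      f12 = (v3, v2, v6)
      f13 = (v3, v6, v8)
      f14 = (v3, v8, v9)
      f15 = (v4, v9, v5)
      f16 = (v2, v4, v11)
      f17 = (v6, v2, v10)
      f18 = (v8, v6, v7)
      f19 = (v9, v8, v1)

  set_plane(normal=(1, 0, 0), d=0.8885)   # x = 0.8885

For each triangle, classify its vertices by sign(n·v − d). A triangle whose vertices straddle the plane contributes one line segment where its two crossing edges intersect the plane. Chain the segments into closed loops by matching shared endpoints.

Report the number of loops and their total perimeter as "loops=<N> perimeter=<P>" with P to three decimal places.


Straddling triangles (10 of 20):
  (v0,v5,v1) [--+] → (0.8885, 1.62159, 0.297711)–(0.8885, 1.7353, 0)  len=0.3187
  (v0,v1,v7) [-+-] → (0.8885, 1.7353, 0)–(0.8885, 1.62159, -0.297711)  len=0.3187
  (v1,v5,v9) [+-+] → (0.8885, 1.62159, 0.297711)–(0.8885, 0.523364, 1.39594)  len=1.5531
  (v7,v1,v8) [-++] → (0.8885, 1.62159, -0.297711)–(0.8885, 0.523364, -1.39594)  len=1.5531
  (v3,v9,v4) [++-] → (0.8885, -0.523364, 1.39594)–(0.8885, -1.62159, 0.297711)  len=1.5531
  (v3,v4,v2) [+--] → (0.8885, -1.62159, 0.297711)–(0.8885, -1.7353, 0)  len=0.3187
  (v3,v2,v6) [+--] → (0.8885, -1.7353, 0)–(0.8885, -1.62159, -0.297711)  len=0.3187
  (v3,v6,v8) [+-+] → (0.8885, -1.62159, -0.297711)–(0.8885, -0.523364, -1.39594)  len=1.5531
  (v4,v9,v5) [-+-] → (0.8885, -0.523364, 1.39594)–(0.8885, 0.523364, 1.39594)  len=1.0467
  (v8,v6,v7) [+--] → (0.8885, -0.523364, -1.39594)–(0.8885, 0.523364, -1.39594)  len=1.0467

Chained into 1 loop(s):
  loop 1: 10 segments, perimeter = 9.5807
Total perimeter = 9.581

loops=1 perimeter=9.581


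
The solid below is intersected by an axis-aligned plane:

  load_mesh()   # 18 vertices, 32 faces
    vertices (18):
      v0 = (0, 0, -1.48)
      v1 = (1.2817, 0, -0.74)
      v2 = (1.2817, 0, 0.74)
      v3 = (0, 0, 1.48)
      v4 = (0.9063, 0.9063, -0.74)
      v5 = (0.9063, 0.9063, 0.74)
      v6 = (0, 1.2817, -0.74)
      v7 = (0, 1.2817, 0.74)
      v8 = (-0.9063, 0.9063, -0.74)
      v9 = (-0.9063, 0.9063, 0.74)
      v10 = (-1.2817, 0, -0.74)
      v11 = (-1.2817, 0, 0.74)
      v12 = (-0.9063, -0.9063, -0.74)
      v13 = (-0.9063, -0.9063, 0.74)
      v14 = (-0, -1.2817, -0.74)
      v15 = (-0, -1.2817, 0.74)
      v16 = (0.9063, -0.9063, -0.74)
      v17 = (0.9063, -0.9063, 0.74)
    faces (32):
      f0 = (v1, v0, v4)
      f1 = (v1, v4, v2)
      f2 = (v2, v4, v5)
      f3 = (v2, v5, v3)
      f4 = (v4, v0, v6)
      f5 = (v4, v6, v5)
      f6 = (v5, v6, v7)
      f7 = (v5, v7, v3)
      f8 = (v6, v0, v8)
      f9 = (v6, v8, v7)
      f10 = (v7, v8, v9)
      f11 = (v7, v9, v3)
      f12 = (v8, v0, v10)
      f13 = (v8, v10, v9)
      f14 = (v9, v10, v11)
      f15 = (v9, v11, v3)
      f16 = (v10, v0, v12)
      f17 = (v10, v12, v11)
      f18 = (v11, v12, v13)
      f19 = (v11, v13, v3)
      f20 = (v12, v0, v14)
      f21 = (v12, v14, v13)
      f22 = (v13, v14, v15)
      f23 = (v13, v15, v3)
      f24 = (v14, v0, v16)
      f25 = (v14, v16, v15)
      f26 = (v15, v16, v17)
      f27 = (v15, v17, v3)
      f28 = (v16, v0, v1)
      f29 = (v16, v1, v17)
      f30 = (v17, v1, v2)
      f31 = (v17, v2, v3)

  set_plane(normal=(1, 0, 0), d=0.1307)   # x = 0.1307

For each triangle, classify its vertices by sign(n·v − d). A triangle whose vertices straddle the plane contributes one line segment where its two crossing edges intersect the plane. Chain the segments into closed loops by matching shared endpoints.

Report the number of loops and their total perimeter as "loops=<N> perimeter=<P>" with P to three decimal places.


loops=1 perimeter=8.564

Straddling triangles (12 of 32):
  (v1,v0,v4) [+-+] → (0.1307, 0, -1.40454)–(0.1307, 0.1307, -1.37328)  len=0.1344
  (v2,v5,v3) [++-] → (0.1307, 0.1307, 1.37328)–(0.1307, 0, 1.40454)  len=0.1344
  (v4,v0,v6) [+--] → (0.1307, 0.1307, -1.37328)–(0.1307, 1.22756, -0.74)  len=1.2666
  (v4,v6,v5) [+-+] → (0.1307, 1.22756, -0.74)–(0.1307, 1.22756, -0.526565)  len=0.2134
  (v5,v6,v7) [+--] → (0.1307, 1.22756, -0.526565)–(0.1307, 1.22756, 0.74)  len=1.2666
  (v5,v7,v3) [+--] → (0.1307, 1.22756, 0.74)–(0.1307, 0.1307, 1.37328)  len=1.2666
  (v14,v0,v16) [--+] → (0.1307, -0.1307, -1.37328)–(0.1307, -1.22756, -0.74)  len=1.2666
  (v14,v16,v15) [-+-] → (0.1307, -1.22756, -0.74)–(0.1307, -1.22756, 0.526565)  len=1.2666
  (v15,v16,v17) [-++] → (0.1307, -1.22756, 0.526565)–(0.1307, -1.22756, 0.74)  len=0.2134
  (v15,v17,v3) [-+-] → (0.1307, -1.22756, 0.74)–(0.1307, -0.1307, 1.37328)  len=1.2666
  (v16,v0,v1) [+-+] → (0.1307, -0.1307, -1.37328)–(0.1307, 0, -1.40454)  len=0.1344
  (v17,v2,v3) [++-] → (0.1307, 0, 1.40454)–(0.1307, -0.1307, 1.37328)  len=0.1344

Chained into 1 loop(s):
  loop 1: 12 segments, perimeter = 8.5638
Total perimeter = 8.564


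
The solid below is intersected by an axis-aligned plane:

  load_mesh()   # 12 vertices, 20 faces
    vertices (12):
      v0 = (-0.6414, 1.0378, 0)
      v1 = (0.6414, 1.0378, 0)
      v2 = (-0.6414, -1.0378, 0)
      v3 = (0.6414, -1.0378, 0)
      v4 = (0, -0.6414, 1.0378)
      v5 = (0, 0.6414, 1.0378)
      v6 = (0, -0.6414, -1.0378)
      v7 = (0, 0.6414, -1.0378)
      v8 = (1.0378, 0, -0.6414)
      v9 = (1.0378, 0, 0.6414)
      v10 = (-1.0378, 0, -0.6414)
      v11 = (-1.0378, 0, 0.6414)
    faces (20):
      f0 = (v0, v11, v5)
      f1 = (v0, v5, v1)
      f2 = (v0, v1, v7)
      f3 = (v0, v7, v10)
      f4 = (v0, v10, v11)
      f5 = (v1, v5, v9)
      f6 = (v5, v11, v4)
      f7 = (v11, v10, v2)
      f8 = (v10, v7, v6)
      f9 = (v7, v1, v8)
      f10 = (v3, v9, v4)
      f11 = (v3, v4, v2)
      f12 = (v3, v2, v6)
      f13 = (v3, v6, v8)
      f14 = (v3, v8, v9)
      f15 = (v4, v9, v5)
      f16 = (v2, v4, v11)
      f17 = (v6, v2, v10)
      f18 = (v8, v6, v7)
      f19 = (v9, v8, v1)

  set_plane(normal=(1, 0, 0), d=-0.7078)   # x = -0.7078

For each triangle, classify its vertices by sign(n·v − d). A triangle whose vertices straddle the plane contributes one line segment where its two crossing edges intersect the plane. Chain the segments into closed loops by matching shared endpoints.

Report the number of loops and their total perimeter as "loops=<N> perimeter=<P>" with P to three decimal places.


loops=1 perimeter=4.979

Straddling triangles (8 of 20):
  (v0,v11,v5) [+-+] → (-0.7078, 0.863961, 0.107439)–(-0.7078, 0.203953, 0.767447)  len=0.9334
  (v0,v7,v10) [++-] → (-0.7078, 0.203953, -0.767447)–(-0.7078, 0.863961, -0.107439)  len=0.9334
  (v0,v10,v11) [+--] → (-0.7078, 0.863961, -0.107439)–(-0.7078, 0.863961, 0.107439)  len=0.2149
  (v5,v11,v4) [+-+] → (-0.7078, 0.203953, 0.767447)–(-0.7078, -0.203953, 0.767447)  len=0.4079
  (v11,v10,v2) [--+] → (-0.7078, -0.863961, -0.107439)–(-0.7078, -0.863961, 0.107439)  len=0.2149
  (v10,v7,v6) [-++] → (-0.7078, 0.203953, -0.767447)–(-0.7078, -0.203953, -0.767447)  len=0.4079
  (v2,v4,v11) [++-] → (-0.7078, -0.203953, 0.767447)–(-0.7078, -0.863961, 0.107439)  len=0.9334
  (v6,v2,v10) [++-] → (-0.7078, -0.863961, -0.107439)–(-0.7078, -0.203953, -0.767447)  len=0.9334

Chained into 1 loop(s):
  loop 1: 8 segments, perimeter = 4.9791
Total perimeter = 4.979


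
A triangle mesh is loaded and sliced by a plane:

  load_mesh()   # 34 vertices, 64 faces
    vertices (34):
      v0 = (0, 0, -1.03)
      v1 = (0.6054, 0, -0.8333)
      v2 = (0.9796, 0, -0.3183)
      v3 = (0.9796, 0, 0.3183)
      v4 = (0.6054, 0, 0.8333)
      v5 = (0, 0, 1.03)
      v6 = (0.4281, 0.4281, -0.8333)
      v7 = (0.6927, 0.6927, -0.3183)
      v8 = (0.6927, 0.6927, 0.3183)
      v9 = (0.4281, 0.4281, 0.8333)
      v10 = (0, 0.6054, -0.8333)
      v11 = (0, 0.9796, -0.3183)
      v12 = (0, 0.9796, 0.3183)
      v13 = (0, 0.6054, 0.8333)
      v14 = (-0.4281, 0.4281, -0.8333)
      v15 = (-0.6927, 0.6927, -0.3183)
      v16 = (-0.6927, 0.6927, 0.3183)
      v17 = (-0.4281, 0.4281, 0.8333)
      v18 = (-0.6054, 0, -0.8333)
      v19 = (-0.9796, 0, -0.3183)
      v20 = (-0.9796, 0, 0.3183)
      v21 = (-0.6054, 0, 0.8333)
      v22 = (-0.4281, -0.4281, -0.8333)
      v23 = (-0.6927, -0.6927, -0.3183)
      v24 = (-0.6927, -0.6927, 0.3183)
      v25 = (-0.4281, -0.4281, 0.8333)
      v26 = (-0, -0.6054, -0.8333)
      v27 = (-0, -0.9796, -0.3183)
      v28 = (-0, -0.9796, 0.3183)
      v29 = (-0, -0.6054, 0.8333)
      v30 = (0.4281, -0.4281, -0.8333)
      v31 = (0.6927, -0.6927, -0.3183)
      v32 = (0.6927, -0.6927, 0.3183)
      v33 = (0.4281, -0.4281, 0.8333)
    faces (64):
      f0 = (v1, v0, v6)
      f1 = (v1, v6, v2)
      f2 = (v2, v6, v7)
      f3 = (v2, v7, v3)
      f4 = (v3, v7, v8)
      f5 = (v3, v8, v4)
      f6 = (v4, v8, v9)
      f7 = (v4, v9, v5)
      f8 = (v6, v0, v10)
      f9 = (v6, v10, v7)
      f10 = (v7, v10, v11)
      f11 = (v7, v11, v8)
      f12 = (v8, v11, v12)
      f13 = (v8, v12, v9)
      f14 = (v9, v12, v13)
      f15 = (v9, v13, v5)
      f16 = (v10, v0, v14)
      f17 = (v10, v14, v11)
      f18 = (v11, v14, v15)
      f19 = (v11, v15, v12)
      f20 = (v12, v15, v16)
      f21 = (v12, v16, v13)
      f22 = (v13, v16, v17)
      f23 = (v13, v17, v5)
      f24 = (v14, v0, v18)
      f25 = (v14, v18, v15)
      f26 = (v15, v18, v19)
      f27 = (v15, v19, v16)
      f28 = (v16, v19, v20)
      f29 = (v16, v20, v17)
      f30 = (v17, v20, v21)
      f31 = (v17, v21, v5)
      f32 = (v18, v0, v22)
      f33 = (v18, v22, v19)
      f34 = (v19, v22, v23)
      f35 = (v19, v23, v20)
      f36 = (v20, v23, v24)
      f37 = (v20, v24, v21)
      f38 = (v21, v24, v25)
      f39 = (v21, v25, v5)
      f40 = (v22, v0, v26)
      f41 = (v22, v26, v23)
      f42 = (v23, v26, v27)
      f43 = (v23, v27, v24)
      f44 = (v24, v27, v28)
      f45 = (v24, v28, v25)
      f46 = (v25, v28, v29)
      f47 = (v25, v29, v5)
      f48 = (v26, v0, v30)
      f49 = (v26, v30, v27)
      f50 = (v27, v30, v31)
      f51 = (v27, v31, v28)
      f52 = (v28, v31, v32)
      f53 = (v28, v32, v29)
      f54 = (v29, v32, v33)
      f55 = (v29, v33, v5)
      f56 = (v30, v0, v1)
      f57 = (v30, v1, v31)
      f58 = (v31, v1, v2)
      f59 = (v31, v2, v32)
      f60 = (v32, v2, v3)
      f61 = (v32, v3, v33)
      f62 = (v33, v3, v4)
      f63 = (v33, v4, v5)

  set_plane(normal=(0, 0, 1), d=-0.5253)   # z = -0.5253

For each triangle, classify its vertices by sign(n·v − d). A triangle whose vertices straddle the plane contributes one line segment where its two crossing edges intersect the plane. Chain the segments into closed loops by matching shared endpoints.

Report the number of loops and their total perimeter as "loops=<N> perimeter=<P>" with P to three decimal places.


loops=1 perimeter=5.077

Straddling triangles (16 of 64):
  (v1,v6,v2) [--+] → (0.757929, 0.172071, -0.5253)–(0.829193, 0, -0.5253)  len=0.1862
  (v2,v6,v7) [+-+] → (0.757929, 0.172071, -0.5253)–(0.586346, 0.586346, -0.5253)  len=0.4484
  (v6,v10,v7) [--+] → (0.414275, 0.65761, -0.5253)–(0.586346, 0.586346, -0.5253)  len=0.1862
  (v7,v10,v11) [+-+] → (0.414275, 0.65761, -0.5253)–(0, 0.829193, -0.5253)  len=0.4484
  (v10,v14,v11) [--+] → (-0.172071, 0.757929, -0.5253)–(0, 0.829193, -0.5253)  len=0.1862
  (v11,v14,v15) [+-+] → (-0.172071, 0.757929, -0.5253)–(-0.586346, 0.586346, -0.5253)  len=0.4484
  (v14,v18,v15) [--+] → (-0.65761, 0.414275, -0.5253)–(-0.586346, 0.586346, -0.5253)  len=0.1862
  (v15,v18,v19) [+-+] → (-0.65761, 0.414275, -0.5253)–(-0.829193, 0, -0.5253)  len=0.4484
  (v18,v22,v19) [--+] → (-0.757929, -0.172071, -0.5253)–(-0.829193, 0, -0.5253)  len=0.1862
  (v19,v22,v23) [+-+] → (-0.757929, -0.172071, -0.5253)–(-0.586346, -0.586346, -0.5253)  len=0.4484
  (v22,v26,v23) [--+] → (-0.414275, -0.65761, -0.5253)–(-0.586346, -0.586346, -0.5253)  len=0.1862
  (v23,v26,v27) [+-+] → (-0.414275, -0.65761, -0.5253)–(0, -0.829193, -0.5253)  len=0.4484
  (v26,v30,v27) [--+] → (0.172071, -0.757929, -0.5253)–(0, -0.829193, -0.5253)  len=0.1862
  (v27,v30,v31) [+-+] → (0.172071, -0.757929, -0.5253)–(0.586346, -0.586346, -0.5253)  len=0.4484
  (v30,v1,v31) [--+] → (0.65761, -0.414275, -0.5253)–(0.586346, -0.586346, -0.5253)  len=0.1862
  (v31,v1,v2) [+-+] → (0.65761, -0.414275, -0.5253)–(0.829193, 0, -0.5253)  len=0.4484

Chained into 1 loop(s):
  loop 1: 16 segments, perimeter = 5.0772
Total perimeter = 5.077


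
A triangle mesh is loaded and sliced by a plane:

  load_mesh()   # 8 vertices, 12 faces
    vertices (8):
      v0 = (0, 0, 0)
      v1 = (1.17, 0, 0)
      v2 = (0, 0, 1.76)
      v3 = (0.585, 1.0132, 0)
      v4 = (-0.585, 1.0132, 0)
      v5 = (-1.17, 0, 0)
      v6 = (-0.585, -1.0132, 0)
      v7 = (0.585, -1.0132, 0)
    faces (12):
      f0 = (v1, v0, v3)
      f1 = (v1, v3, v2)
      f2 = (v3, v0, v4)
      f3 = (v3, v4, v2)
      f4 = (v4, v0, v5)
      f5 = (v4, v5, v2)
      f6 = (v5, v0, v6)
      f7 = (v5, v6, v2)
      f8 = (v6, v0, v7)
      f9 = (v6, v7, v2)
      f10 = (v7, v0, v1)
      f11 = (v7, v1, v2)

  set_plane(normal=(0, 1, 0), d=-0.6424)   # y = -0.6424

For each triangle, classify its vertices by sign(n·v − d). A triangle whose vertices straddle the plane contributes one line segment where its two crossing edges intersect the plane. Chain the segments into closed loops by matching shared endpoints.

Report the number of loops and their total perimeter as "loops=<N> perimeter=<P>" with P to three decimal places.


loops=1 perimeter=3.887

Straddling triangles (6 of 12):
  (v5,v0,v6) [++-] → (-0.370908, -0.6424, 0)–(-0.799092, -0.6424, 0)  len=0.4282
  (v5,v6,v2) [+-+] → (-0.799092, -0.6424, 0)–(-0.370908, -0.6424, 0.644106)  len=0.7734
  (v6,v0,v7) [-+-] → (-0.370908, -0.6424, 0)–(0.370908, -0.6424, 0)  len=0.7418
  (v6,v7,v2) [--+] → (0.370908, -0.6424, 0.644106)–(-0.370908, -0.6424, 0.644106)  len=0.7418
  (v7,v0,v1) [-++] → (0.370908, -0.6424, 0)–(0.799092, -0.6424, 0)  len=0.4282
  (v7,v1,v2) [-++] → (0.799092, -0.6424, 0)–(0.370908, -0.6424, 0.644106)  len=0.7734

Chained into 1 loop(s):
  loop 1: 6 segments, perimeter = 3.8869
Total perimeter = 3.887


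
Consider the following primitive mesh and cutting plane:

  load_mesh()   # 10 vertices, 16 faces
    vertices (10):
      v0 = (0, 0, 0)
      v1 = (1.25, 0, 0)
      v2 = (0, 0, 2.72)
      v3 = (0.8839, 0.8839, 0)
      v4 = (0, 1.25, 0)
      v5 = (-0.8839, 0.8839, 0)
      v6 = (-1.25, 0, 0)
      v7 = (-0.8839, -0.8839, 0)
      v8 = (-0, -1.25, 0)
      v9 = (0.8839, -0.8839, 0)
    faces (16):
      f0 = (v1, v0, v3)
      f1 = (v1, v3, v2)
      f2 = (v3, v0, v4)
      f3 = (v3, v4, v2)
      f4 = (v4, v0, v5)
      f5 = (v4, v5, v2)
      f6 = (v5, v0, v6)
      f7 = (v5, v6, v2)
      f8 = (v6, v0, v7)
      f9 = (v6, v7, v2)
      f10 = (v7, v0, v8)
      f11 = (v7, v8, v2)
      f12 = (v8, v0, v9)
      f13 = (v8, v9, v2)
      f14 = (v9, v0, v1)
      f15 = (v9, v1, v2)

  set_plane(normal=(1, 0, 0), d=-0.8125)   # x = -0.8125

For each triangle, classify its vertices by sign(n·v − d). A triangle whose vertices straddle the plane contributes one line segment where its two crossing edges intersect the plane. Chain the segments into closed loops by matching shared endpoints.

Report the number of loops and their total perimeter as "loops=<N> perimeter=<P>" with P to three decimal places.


Straddling triangles (8 of 16):
  (v4,v0,v5) [++-] → (-0.8125, 0.8125, 0)–(-0.8125, 0.913473, 0)  len=0.1010
  (v4,v5,v2) [+-+] → (-0.8125, 0.913473, 0)–(-0.8125, 0.8125, 0.219717)  len=0.2418
  (v5,v0,v6) [-+-] → (-0.8125, 0.8125, 0)–(-0.8125, 0, 0)  len=0.8125
  (v5,v6,v2) [--+] → (-0.8125, 0, 0.952)–(-0.8125, 0.8125, 0.219717)  len=1.0938
  (v6,v0,v7) [-+-] → (-0.8125, 0, 0)–(-0.8125, -0.8125, 0)  len=0.8125
  (v6,v7,v2) [--+] → (-0.8125, -0.8125, 0.219717)–(-0.8125, 0, 0.952)  len=1.0938
  (v7,v0,v8) [-++] → (-0.8125, -0.8125, 0)–(-0.8125, -0.913473, 0)  len=0.1010
  (v7,v8,v2) [-++] → (-0.8125, -0.913473, 0)–(-0.8125, -0.8125, 0.219717)  len=0.2418

Chained into 1 loop(s):
  loop 1: 8 segments, perimeter = 4.4982
Total perimeter = 4.498

loops=1 perimeter=4.498


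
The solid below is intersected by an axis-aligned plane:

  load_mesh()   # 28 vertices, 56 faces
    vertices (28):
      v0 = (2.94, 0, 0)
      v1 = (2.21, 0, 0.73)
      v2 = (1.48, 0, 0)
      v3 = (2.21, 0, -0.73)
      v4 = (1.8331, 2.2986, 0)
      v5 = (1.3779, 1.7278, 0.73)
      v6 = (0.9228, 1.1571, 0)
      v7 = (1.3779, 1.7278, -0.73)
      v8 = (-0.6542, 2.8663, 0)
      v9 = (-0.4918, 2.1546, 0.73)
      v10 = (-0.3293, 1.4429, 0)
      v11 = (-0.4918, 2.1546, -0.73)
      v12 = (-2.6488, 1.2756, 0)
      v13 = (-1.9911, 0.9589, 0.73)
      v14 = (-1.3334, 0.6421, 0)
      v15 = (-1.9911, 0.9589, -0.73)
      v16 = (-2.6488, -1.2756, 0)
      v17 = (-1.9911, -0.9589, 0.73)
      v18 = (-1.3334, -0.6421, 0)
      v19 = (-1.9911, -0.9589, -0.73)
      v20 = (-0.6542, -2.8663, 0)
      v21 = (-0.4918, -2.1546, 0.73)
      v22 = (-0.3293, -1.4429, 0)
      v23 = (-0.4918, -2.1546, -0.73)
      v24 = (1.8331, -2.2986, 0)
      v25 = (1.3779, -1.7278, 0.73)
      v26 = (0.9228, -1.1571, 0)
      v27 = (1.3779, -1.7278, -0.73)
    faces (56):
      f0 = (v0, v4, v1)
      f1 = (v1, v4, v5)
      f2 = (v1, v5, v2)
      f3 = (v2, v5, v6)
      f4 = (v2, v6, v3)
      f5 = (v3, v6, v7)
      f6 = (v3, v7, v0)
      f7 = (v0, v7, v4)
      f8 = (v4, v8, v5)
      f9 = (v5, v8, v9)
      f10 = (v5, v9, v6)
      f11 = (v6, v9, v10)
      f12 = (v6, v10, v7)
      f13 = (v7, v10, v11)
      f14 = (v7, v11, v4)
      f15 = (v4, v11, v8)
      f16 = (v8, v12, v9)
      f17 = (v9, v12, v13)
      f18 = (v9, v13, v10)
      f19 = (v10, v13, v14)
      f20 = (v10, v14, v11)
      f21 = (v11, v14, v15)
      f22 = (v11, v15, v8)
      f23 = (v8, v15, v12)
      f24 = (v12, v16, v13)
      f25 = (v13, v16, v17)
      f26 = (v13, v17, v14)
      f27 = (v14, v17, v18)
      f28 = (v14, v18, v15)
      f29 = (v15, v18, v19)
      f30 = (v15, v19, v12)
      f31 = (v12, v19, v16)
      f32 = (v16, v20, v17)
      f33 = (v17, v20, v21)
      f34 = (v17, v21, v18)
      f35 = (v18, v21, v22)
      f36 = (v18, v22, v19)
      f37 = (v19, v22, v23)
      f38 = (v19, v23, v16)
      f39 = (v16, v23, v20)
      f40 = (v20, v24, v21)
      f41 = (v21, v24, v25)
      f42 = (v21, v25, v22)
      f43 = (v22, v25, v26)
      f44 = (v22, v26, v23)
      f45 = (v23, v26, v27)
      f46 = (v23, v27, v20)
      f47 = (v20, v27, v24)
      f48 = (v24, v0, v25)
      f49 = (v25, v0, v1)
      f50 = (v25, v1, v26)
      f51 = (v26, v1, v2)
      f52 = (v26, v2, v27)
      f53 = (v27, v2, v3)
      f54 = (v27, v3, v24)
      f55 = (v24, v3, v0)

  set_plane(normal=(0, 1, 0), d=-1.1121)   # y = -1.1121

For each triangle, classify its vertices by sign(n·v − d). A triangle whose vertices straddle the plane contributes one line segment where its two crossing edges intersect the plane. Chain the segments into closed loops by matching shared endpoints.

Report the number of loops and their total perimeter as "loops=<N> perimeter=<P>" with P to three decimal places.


loops=2 perimeter=8.951

Straddling triangles (18 of 56):
  (v12,v16,v13) [+-+] → (-2.6488, -1.1121, 0)–(-2.60068, -1.1121, 0.0534146)  len=0.0719
  (v13,v16,v17) [+-+] → (-2.60068, -1.1121, 0.0534146)–(-2.30925, -1.1121, 0.376871)  len=0.4354
  (v12,v19,v16) [++-] → (-2.30925, -1.1121, -0.376871)–(-2.6488, -1.1121, 0)  len=0.5073
  (v16,v20,v17) [--+] → (-1.88372, -1.1121, 0.671367)–(-2.30925, -1.1121, 0.376871)  len=0.5175
  (v17,v20,v21) [+--] → (-1.88372, -1.1121, 0.671367)–(-1.799, -1.1121, 0.73)  len=0.1030
  (v17,v21,v18) [+-+] → (-1.799, -1.1121, 0.73)–(-1.07188, -1.1121, 0.226843)  len=0.8842
  (v18,v21,v22) [+--] → (-1.07188, -1.1121, 0.226843)–(-0.744081, -1.1121, 0)  len=0.3986
  (v18,v22,v19) [+-+] → (-0.744081, -1.1121, 0)–(-1.46509, -1.1121, -0.498934)  len=0.8768
  (v19,v22,v23) [+--] → (-1.46509, -1.1121, -0.498934)–(-1.799, -1.1121, -0.73)  len=0.4061
  (v19,v23,v16) [+--] → (-1.799, -1.1121, -0.73)–(-2.30925, -1.1121, -0.376871)  len=0.6205
  (v24,v0,v25) [-+-] → (2.40446, -1.1121, 0)–(1.93455, -1.1121, 0.469865)  len=0.6645
  (v25,v0,v1) [-++] → (1.93455, -1.1121, 0.469865)–(1.67442, -1.1121, 0.73)  len=0.3679
  (v25,v1,v26) [-+-] → (1.67442, -1.1121, 0.73)–(0.97286, -1.1121, 0.0283899)  len=0.9922
  (v26,v1,v2) [-++] → (0.97286, -1.1121, 0.0283899)–(0.94447, -1.1121, 0)  len=0.0401
  (v26,v2,v27) [-+-] → (0.94447, -1.1121, 0)–(1.41428, -1.1121, -0.469865)  len=0.6645
  (v27,v2,v3) [-++] → (1.41428, -1.1121, -0.469865)–(1.67442, -1.1121, -0.73)  len=0.3679
  (v27,v3,v24) [-+-] → (1.67442, -1.1121, -0.73)–(2.02765, -1.1121, -0.376814)  len=0.4995
  (v24,v3,v0) [-++] → (2.02765, -1.1121, -0.376814)–(2.40446, -1.1121, 0)  len=0.5329

Chained into 2 loop(s):
  loop 1: 10 segments, perimeter = 4.8213
  loop 2: 8 segments, perimeter = 4.1295
Total perimeter = 8.951
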